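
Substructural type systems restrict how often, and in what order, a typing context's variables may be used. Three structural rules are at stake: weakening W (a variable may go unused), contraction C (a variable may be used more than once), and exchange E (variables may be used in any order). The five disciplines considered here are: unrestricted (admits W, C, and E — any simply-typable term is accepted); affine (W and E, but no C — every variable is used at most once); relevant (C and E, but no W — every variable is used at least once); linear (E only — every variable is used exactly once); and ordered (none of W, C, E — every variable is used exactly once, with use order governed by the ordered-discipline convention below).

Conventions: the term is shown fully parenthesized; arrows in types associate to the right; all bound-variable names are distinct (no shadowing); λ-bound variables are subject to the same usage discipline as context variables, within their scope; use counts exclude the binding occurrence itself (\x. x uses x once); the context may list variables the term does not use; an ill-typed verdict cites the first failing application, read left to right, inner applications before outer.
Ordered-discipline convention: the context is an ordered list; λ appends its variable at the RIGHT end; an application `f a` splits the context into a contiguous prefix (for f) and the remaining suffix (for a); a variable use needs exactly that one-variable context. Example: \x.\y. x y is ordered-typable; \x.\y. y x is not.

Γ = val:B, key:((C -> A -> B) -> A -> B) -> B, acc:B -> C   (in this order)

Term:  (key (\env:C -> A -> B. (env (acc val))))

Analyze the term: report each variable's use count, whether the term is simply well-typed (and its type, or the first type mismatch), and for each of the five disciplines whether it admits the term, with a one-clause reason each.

counts: val=1; key=1; acc=1; env (λ-bound)=1
use order (left to right): key, env, acc, val
typing: well-typed at B
ordered ✗ (no ordered split (uses run key, env, acc, val))
linear ✓ (exactly-once usage across val, key, acc, env)
affine ✓ (at most one use each (val, key, acc, env))
relevant ✓ (every one of val, key, acc, env appears)
unrestricted ✓ (type-checks (B) and nothing is barred)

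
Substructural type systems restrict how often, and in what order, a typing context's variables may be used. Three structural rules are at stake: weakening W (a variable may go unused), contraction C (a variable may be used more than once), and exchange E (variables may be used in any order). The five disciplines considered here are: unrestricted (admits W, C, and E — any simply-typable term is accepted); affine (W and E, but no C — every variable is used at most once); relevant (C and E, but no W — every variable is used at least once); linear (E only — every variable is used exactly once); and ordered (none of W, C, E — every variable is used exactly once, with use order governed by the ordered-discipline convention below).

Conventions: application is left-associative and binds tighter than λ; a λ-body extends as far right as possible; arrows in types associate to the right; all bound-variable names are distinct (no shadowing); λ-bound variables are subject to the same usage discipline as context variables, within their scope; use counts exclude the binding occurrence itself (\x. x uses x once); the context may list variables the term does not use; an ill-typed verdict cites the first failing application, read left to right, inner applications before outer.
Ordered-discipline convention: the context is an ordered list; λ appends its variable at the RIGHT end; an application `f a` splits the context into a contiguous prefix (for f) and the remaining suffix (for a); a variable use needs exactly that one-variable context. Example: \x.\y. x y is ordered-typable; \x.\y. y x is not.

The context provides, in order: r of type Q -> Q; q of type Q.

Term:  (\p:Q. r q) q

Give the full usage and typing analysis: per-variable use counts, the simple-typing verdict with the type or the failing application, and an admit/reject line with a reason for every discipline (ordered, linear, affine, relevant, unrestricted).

counts: r=1; q=2; p [bound]=0
left-to-right use order: r, q, q
typing: the term checks, with type Q
ordered: ✗ — uses contraction: q ×2; p left unused
linear: ✗ — uses contraction: q ×2; p left unused
affine: ✗ — uses contraction: q ×2
relevant: ✗ — p left unused
unrestricted: ✓ — type-checks (Q) and nothing is barred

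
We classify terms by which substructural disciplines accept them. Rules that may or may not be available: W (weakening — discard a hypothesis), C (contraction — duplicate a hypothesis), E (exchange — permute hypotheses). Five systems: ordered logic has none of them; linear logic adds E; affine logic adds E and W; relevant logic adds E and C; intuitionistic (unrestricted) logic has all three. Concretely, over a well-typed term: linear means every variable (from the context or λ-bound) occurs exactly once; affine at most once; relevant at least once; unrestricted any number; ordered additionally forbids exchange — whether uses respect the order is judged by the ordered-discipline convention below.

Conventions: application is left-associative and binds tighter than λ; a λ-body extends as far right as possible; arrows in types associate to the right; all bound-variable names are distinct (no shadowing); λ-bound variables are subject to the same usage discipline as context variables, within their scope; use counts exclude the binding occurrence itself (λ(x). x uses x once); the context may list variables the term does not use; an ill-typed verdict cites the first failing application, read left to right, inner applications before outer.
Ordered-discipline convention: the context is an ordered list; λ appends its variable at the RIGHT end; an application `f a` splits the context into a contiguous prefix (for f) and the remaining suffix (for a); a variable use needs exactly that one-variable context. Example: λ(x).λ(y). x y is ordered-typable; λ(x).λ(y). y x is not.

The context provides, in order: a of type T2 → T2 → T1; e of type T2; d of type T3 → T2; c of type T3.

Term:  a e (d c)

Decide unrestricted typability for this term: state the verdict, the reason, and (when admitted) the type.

yes — well-typed at T1; no restrictions here; term : T1
counts: a: 1, e: 1, d: 1, c: 1
uses in reading order: a, e, d, c
typing: well-typed at T1
per-discipline verdicts: ordered ✓ · linear ✓ · affine ✓ · relevant ✓ · unrestricted ✓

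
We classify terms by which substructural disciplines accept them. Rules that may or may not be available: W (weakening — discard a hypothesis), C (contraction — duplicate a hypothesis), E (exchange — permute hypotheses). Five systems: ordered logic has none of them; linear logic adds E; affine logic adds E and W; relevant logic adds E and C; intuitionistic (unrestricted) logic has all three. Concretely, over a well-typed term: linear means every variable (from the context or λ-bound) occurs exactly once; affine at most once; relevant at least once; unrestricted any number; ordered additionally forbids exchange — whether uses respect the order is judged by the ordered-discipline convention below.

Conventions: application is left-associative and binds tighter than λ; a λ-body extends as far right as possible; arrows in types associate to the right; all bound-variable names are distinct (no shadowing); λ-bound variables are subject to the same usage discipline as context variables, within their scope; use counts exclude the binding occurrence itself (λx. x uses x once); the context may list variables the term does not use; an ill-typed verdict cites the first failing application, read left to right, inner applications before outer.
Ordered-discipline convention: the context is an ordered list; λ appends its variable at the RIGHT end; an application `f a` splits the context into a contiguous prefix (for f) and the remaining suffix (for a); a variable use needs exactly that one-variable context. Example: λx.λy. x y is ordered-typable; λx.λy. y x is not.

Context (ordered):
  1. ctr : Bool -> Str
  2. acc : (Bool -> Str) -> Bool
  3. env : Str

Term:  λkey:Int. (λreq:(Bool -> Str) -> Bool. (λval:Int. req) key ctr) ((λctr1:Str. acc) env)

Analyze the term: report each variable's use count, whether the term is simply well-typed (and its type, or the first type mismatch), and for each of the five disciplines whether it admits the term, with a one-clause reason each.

usage: ctr ×1, acc ×1, env ×1, key [bound] ×1, req [bound] ×1, val [bound] ×0, ctr1 [bound] ×0
left-to-right use order: req, key, ctr, acc, env
typing: ✓ — Int -> Bool
ordered: ✗, unused: val, ctr1 — weakening required
linear: ✗, unused: val, ctr1 — weakening required
affine: ✓, none of ctr, acc, env, key, req, val, ctr1 used more than once
relevant: ✗, unused: val, ctr1 — weakening required
unrestricted: ✓, simply typable at Int -> Bool; W, C, E all held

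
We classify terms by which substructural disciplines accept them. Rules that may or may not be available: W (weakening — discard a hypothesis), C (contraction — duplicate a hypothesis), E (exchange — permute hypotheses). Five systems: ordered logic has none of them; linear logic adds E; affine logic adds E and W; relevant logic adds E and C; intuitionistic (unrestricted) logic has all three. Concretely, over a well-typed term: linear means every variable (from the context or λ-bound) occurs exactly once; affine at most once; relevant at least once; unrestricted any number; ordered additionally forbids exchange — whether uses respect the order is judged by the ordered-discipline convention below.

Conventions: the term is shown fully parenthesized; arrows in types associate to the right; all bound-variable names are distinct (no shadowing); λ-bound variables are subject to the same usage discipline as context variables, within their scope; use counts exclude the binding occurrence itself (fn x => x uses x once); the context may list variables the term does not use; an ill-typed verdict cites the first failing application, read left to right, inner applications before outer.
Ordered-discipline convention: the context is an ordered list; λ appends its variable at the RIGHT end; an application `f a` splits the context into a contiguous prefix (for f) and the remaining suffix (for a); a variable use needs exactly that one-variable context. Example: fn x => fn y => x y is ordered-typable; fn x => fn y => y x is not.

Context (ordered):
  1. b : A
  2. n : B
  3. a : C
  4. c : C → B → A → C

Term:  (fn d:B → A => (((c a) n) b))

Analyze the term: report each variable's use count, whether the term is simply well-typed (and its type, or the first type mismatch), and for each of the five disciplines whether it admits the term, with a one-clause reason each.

variable uses: b: 1×; n: 1×; a: 1×; c: 1×; d [bound]: 0×
order of uses: c, a, n, b
typing: well-typed — term : (B → A) → C
ordered ✗ (d left unused)
linear ✗ (d left unused)
affine ✓ (no duplicate uses among b, n, a, c, d)
relevant ✗ (d left unused)
unrestricted ✓ (simply typable at (B → A) → C; W, C, E all held)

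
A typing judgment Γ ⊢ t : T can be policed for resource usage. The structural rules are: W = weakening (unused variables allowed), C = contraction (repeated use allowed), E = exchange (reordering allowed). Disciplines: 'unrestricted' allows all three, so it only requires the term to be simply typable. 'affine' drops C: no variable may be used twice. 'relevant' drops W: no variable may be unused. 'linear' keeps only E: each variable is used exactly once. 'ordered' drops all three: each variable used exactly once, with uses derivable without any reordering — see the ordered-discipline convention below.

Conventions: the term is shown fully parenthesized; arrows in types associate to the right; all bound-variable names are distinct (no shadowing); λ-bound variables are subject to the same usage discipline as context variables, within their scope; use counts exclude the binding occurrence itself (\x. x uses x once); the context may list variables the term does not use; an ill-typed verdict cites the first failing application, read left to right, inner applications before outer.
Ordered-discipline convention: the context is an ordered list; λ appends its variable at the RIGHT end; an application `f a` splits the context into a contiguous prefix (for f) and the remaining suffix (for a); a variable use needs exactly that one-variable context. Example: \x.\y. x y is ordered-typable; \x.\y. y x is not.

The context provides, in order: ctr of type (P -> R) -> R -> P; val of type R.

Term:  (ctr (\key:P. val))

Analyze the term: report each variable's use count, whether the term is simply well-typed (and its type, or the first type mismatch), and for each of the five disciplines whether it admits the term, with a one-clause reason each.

usage: ctr: 1×, val: 1×, key [bound]: 0×
left-to-right use order: ctr, val
typing: well-typed — term : R -> P
ordered ✗ (unused: key — weakening required)
linear ✗ (unused: key — weakening required)
affine ✓ (none of ctr, val, key used more than once)
relevant ✗ (unused: key — weakening required)
unrestricted ✓ (type-checks (R -> P) and nothing is barred)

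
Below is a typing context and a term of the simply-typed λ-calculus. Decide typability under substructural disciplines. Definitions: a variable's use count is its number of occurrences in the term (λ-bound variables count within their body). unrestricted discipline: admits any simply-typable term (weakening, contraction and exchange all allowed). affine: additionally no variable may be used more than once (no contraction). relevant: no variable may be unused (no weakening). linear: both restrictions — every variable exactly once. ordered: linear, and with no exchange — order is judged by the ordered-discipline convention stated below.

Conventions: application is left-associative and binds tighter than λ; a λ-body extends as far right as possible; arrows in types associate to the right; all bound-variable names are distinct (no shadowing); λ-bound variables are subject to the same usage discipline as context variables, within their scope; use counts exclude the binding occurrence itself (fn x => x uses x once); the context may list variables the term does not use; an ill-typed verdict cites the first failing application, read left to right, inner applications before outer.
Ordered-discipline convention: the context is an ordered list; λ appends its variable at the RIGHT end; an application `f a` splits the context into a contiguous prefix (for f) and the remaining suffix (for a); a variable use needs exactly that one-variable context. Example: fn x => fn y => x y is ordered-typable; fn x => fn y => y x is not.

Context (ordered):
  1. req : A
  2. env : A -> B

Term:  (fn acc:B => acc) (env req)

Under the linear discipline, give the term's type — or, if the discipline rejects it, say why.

term : B
counts: req=1; env=1; acc [bound]=1
uses in reading order: acc, env, req
typing: ✓ — B
per-discipline verdicts: ordered ✗ · linear ✓ · affine ✓ · relevant ✓ · unrestricted ✓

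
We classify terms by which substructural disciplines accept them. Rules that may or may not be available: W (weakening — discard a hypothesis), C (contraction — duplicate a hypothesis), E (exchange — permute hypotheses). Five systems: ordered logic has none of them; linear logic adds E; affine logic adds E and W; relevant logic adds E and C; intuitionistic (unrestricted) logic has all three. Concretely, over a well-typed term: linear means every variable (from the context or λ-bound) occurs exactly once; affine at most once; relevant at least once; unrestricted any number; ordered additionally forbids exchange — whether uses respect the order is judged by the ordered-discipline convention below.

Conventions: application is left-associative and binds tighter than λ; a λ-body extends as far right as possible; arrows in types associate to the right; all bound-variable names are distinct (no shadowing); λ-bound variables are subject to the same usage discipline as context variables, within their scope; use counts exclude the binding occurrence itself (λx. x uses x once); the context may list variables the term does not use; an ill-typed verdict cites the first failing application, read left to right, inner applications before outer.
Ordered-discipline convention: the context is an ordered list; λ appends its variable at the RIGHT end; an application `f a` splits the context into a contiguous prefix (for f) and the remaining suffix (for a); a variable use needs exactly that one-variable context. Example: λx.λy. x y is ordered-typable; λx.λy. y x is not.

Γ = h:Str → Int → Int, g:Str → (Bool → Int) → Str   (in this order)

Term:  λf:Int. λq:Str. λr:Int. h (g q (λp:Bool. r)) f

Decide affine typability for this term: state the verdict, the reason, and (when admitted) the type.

yes — none of h, g, f, q, r, p used more than once; term : Int → Str → Int → Int
counts: h ×1, g ×1, f [bound] ×1, q [bound] ×1, r [bound] ×1, p [bound] ×0
left-to-right use order: h, g, q, r, f
typing: well-typed at Int → Str → Int → Int
all disciplines: ordered ✗ | linear ✗ | affine ✓ | relevant ✗ | unrestricted ✓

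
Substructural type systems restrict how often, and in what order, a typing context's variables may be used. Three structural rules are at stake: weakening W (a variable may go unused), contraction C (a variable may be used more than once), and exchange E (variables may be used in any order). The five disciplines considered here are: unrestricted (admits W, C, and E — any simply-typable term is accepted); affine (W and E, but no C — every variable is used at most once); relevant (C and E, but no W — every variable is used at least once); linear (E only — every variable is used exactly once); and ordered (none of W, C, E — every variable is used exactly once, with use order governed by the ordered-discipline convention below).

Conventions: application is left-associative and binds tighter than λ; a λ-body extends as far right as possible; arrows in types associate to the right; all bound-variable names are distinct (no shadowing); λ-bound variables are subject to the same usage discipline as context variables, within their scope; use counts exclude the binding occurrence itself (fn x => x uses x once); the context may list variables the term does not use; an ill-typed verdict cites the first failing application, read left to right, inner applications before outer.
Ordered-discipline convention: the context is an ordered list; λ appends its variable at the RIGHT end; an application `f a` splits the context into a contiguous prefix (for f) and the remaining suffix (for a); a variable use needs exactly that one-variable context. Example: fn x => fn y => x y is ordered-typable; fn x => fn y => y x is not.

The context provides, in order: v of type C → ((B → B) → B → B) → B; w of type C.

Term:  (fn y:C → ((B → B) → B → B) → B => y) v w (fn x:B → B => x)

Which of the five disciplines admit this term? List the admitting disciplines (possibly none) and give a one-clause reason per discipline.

accepted by: ordered, linear, affine, relevant, unrestricted
counts: v ×1, w ×1, y [bound] ×1, x [bound] ×1
order of uses: y, v, w, x
typing: well-typed at B
ordered: ✓, v, w, y, x once each; derivable with no W/C/E
linear: ✓, each of v, w, y, x used exactly once
affine: ✓, none of v, w, y, x used more than once
relevant: ✓, v, w, y, x: all used, weakening unneeded
unrestricted: ✓, type-checks (B) and nothing is barred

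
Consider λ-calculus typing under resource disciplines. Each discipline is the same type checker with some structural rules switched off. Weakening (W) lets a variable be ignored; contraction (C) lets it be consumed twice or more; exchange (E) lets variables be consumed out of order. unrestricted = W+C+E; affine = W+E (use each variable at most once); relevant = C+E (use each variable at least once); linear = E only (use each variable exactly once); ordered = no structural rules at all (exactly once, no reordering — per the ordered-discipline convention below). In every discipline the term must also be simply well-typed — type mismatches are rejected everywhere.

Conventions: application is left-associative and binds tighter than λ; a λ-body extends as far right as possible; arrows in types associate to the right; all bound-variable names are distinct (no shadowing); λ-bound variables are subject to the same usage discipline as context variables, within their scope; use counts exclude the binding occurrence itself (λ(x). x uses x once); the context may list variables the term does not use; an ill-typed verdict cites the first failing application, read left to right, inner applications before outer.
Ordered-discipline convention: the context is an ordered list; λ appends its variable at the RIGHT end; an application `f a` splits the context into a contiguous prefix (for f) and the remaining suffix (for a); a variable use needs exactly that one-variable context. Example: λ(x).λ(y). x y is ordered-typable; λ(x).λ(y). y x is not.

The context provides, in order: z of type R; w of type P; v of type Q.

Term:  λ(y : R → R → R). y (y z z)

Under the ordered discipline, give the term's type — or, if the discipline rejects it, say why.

not well-typed under ordered — uses contraction: z ×2, y ×2; unused: w, v — weakening required
use counts: z ×2; w ×0; v ×0; y (λ-bound) ×2
left-to-right use order: y, y, z, z
typing: the term checks, with type (R → R → R) → R → R
per-discipline verdicts: ordered ✗ · linear ✗ · affine ✗ · relevant ✗ · unrestricted ✓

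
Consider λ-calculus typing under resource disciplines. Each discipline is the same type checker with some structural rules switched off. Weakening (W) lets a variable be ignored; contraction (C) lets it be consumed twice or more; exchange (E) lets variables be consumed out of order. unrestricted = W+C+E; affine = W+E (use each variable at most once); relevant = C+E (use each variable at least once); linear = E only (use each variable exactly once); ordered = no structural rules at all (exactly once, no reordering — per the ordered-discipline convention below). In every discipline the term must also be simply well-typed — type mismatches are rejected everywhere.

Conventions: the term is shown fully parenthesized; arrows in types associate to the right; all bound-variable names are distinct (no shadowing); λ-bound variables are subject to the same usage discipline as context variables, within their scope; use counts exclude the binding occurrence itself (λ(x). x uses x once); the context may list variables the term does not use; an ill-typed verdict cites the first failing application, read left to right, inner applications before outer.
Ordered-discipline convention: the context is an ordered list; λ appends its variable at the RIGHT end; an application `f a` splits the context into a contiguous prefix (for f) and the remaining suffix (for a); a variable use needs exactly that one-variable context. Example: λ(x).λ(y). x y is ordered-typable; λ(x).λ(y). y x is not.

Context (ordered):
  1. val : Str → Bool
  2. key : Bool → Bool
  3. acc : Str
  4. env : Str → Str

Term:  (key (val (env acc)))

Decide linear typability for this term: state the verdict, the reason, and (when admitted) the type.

yes — single use per variable (val, key, acc, env); term : Bool
usage: val ×1; key ×1; acc ×1; env ×1
left-to-right use order: key, val, env, acc
typing: well-typed — term : Bool
per-discipline verdicts: ordered ✗ | linear ✓ | affine ✓ | relevant ✓ | unrestricted ✓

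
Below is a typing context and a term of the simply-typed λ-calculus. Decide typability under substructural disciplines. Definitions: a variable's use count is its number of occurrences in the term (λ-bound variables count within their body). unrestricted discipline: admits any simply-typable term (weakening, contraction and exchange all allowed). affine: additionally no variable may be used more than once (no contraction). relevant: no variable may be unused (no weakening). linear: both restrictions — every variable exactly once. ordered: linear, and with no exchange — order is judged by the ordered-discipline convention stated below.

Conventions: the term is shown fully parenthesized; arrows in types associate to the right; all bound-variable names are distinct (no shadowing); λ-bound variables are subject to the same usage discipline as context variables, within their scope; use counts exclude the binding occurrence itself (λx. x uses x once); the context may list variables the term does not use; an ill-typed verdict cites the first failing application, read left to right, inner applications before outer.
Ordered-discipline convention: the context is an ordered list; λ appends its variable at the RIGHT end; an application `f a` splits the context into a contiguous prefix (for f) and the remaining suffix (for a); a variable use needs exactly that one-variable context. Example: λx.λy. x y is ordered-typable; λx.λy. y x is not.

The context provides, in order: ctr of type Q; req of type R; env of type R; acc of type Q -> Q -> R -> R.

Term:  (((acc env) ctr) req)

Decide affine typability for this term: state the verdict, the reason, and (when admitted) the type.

no — a type mismatch blocks all five
use counts: ctr: 1; req: 1; env: 1; acc: 1
order of uses: acc, env, ctr, req
typing: ill-typed: an application expects Q but receives R
across the five disciplines: ordered ✗ | linear ✗ | affine ✗ | relevant ✗ | unrestricted ✗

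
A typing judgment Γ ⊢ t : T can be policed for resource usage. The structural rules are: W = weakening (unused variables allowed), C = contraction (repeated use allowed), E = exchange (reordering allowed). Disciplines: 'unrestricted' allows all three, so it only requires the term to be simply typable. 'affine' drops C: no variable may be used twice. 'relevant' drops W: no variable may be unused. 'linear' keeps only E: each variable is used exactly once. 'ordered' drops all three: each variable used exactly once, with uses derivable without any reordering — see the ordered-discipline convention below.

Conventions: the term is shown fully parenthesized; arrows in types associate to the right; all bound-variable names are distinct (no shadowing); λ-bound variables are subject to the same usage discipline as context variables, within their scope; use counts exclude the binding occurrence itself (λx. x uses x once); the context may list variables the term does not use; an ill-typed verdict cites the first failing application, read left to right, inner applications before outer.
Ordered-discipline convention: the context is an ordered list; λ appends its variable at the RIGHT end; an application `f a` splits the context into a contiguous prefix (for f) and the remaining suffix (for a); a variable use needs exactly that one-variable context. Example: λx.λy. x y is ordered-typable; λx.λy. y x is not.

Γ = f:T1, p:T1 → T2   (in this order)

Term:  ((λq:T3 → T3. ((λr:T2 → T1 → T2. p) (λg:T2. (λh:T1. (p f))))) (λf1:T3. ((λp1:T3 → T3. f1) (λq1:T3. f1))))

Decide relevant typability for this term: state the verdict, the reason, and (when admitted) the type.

no — q, r, g, h, p1, q1 never used (weakening)
use counts: f ×1, p ×2, q [bound] ×0, r [bound] ×0, g [bound] ×0, h [bound] ×0, f1 [bound] ×2, p1 [bound] ×0, q1 [bound] ×0
order of uses: p, p, f, f1, f1
typing: well-typed — term : T1 → T2
per-discipline verdicts: ordered ✗ | linear ✗ | affine ✗ | relevant ✗ | unrestricted ✓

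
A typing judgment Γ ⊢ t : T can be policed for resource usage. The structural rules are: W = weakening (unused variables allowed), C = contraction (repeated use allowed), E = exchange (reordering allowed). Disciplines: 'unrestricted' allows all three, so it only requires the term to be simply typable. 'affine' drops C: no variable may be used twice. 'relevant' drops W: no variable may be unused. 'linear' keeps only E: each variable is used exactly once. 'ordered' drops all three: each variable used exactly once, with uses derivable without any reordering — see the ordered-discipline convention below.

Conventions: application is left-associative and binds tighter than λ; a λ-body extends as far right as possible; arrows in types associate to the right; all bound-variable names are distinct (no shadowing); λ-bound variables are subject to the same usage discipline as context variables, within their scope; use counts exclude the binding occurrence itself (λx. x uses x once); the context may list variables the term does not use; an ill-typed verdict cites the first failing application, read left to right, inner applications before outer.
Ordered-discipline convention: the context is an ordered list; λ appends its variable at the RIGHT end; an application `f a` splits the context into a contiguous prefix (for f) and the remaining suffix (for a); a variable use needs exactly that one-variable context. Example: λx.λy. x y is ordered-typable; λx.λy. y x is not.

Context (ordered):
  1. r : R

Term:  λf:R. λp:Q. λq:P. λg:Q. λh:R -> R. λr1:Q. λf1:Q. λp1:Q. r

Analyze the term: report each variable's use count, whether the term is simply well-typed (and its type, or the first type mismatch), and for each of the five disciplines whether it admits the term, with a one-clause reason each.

variable uses: r=1; f [bound]=0; p [bound]=0; q [bound]=0; g [bound]=0; h [bound]=0; r1 [bound]=0; f1 [bound]=0; p1 [bound]=0
order of uses: r
typing: well-typed at R -> Q -> P -> Q -> (R -> R) -> Q -> Q -> Q -> R
ordered ✗ (f, p, q, g, h, r1, f1, p1 never used (weakening))
linear ✗ (f, p, q, g, h, r1, f1, p1 never used (weakening))
affine ✓ (r, f, p, q, g, h, r1, f1, p1: no repeats, contraction unneeded)
relevant ✗ (f, p, q, g, h, r1, f1, p1 never used (weakening))
unrestricted ✓ (type-checks (R -> Q -> P -> Q -> (R -> R) -> Q -> Q -> Q -> R) and nothing is barred)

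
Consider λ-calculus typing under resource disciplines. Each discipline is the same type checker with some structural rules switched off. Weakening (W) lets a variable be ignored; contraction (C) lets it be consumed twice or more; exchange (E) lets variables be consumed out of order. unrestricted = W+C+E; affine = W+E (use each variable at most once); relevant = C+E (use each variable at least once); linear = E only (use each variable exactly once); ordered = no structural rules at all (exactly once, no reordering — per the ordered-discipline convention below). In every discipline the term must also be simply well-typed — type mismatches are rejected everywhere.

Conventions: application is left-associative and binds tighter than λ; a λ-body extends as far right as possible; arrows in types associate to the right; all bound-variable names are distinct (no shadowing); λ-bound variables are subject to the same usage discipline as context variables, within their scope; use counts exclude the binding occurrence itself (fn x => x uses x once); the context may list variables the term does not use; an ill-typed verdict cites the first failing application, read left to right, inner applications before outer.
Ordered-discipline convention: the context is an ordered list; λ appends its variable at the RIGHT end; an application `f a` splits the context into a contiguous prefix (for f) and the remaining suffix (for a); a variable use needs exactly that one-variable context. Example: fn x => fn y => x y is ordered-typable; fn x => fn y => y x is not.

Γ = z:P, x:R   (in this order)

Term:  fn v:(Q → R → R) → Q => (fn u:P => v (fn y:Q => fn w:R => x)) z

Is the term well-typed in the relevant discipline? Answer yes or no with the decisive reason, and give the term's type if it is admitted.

no — u, y, w never used (weakening)
usage: z ×1; x ×1; v (bound) ×1; u (bound) ×0; y (bound) ×0; w (bound) ×0
order of uses: v, x, z
typing: the term checks, with type ((Q → R → R) → Q) → Q
across the five disciplines: ordered ✗ · linear ✗ · affine ✓ · relevant ✗ · unrestricted ✓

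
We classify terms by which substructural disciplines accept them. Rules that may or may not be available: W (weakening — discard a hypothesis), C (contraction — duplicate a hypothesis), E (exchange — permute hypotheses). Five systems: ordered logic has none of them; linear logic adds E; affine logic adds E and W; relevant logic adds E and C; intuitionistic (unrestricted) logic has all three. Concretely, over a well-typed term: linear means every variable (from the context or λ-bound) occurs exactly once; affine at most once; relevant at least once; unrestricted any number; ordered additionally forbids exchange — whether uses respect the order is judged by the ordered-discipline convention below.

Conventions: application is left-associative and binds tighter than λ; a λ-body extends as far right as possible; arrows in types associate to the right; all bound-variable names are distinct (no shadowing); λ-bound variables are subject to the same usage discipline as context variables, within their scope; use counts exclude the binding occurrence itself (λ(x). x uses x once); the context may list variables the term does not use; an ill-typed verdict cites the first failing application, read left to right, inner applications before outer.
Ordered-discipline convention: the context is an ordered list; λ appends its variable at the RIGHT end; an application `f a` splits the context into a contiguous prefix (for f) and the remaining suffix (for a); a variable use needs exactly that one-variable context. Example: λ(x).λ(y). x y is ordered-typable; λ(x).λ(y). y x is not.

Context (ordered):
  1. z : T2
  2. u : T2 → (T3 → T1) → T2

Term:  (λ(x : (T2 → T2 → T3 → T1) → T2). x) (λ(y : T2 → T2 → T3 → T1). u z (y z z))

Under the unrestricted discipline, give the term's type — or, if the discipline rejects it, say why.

term : (T2 → T2 → T3 → T1) → T2
use counts: z: 3×; u: 1×; x [bound]: 1×; y [bound]: 1×
left-to-right use order: x, u, z, y, z, z
typing: well-typed — term : (T2 → T2 → T3 → T1) → T2
all disciplines: ordered ✗; linear ✗; affine ✗; relevant ✓; unrestricted ✓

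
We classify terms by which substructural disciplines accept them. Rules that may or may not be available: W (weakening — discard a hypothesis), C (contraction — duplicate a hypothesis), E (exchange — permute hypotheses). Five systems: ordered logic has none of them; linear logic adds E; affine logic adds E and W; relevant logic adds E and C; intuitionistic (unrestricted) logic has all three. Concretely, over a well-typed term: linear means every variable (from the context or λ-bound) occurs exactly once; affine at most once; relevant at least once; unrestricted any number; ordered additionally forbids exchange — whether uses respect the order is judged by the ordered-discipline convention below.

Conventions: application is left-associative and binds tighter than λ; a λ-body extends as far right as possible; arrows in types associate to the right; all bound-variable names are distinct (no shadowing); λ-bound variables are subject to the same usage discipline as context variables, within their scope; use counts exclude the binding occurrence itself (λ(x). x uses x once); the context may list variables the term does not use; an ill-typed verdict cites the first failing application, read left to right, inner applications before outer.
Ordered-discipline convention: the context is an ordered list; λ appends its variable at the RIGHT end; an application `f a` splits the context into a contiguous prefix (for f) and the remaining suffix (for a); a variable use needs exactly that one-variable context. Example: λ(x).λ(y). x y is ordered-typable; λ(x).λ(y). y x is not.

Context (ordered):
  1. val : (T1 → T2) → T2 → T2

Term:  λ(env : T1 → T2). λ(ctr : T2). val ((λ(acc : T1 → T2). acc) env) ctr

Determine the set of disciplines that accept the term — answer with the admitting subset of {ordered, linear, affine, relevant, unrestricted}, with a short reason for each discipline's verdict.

admitting disciplines: ordered, linear, affine, relevant, unrestricted
use counts: val ×1, env (bound) ×1, ctr (bound) ×1, acc (bound) ×1
left-to-right use order: val, acc, env, ctr
typing: well-typed at (T1 → T2) → T2 → T2
ordered ✓ (single-use (val, env, ctr, acc), ordered derivation ok)
linear ✓ (single use per variable (val, env, ctr, acc))
affine ✓ (at most one use each (val, env, ctr, acc))
relevant ✓ (val, env, ctr, acc: all used, weakening unneeded)
unrestricted ✓ (type-checks ((T1 → T2) → T2 → T2) and nothing is barred)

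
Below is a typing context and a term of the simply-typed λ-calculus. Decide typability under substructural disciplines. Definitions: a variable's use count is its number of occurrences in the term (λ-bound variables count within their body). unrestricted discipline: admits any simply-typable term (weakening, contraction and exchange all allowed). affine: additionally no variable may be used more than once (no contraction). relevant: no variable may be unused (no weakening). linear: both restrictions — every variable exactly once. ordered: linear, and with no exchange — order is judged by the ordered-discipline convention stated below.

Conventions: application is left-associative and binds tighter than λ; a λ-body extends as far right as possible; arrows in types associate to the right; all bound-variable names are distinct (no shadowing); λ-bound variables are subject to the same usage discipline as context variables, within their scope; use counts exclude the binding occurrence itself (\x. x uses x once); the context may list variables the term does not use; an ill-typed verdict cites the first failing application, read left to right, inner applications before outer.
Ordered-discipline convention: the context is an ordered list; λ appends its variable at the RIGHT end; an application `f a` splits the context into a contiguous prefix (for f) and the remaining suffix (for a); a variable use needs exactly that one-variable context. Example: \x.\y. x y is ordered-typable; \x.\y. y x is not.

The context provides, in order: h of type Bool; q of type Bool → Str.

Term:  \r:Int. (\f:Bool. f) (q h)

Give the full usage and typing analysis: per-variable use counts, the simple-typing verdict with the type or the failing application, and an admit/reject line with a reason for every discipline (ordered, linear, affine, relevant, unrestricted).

usage: h=1, q=1, r (bound)=0, f (bound)=1
left-to-right use order: f, q, h
typing: ill-typed: an application expects Bool but receives Str
ordered: ✗ — not simply typable
linear: ✗ — fails simple typing
affine: ✗ — a type mismatch blocks all five
relevant: ✗ — the type mismatch rejects it
unrestricted: ✗ — not simply typable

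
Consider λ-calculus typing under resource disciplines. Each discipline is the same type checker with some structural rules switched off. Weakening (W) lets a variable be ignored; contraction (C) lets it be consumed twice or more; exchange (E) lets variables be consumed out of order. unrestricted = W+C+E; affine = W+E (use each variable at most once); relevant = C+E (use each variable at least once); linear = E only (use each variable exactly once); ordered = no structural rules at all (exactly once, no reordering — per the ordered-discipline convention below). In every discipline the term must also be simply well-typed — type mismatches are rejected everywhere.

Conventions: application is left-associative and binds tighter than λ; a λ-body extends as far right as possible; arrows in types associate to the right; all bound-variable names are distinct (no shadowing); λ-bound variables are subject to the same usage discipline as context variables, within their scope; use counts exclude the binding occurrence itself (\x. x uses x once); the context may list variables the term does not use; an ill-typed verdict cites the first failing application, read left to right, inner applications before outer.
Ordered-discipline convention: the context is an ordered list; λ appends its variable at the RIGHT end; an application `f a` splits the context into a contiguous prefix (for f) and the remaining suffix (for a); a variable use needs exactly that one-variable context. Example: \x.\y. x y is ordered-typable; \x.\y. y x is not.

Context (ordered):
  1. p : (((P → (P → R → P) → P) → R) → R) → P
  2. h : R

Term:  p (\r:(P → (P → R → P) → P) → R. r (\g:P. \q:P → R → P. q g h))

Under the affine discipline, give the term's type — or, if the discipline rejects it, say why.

term : P
variable uses: p: 1; h: 1; r [bound]: 1; g [bound]: 1; q [bound]: 1
order of uses: p, r, q, g, h
typing: the term checks, with type P
per-discipline verdicts: ordered ✗; linear ✓; affine ✓; relevant ✓; unrestricted ✓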